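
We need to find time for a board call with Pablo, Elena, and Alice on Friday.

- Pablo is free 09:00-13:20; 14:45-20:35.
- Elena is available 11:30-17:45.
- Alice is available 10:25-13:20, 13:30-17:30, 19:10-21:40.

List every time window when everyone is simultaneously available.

Pablo ∩ Elena: 11:30-13:20, 14:45-17:45.
Pablo ∩ Elena ∩ Alice: 11:30-13:20, 14:45-17:30.
So the common availability across everyone is 11:30-13:20, 14:45-17:30.

11:30-13:20, 14:45-17:30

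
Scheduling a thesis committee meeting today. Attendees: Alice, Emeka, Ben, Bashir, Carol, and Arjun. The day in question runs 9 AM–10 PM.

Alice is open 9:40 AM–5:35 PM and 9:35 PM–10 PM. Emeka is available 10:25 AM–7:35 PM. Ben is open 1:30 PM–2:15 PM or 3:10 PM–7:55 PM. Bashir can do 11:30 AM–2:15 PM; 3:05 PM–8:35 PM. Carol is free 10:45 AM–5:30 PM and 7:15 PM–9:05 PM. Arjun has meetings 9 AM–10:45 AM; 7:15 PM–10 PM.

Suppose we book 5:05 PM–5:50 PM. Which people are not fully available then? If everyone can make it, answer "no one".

Alice free: 09:40-17:35, 21:35-22:00.
Emeka free: 10:25-19:35.
Ben free: 13:30-14:15, 15:10-19:55.
Bashir free: 11:30-14:15, 15:05-20:35.
Carol free: 10:45-17:30, 19:15-21:05.
Arjun free: 10:45-19:15 (invert busy blocks within the working day).
Alice: not fully free for 17:05-17:50. Emeka: free for 17:05-17:50. Ben: free for 17:05-17:50. Bashir: free for 17:05-17:50. Carol: not fully free for 17:05-17:50. Arjun: free for 17:05-17:50.

Alice, Carol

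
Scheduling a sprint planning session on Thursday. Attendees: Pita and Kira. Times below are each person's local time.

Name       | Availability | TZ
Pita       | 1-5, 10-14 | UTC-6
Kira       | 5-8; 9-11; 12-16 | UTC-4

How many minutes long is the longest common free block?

240

Pita in UTC: 07:00-11:00, 16:00-20:00 (add 6h to convert from UTC-6).
Kira in UTC: 09:00-12:00, 13:00-15:00, 16:00-20:00 (add 4h to convert from UTC-4).
Pita ∩ Kira: 09:00-11:00, 16:00-20:00.
The longest is 16:00-20:00 at 240 minutes.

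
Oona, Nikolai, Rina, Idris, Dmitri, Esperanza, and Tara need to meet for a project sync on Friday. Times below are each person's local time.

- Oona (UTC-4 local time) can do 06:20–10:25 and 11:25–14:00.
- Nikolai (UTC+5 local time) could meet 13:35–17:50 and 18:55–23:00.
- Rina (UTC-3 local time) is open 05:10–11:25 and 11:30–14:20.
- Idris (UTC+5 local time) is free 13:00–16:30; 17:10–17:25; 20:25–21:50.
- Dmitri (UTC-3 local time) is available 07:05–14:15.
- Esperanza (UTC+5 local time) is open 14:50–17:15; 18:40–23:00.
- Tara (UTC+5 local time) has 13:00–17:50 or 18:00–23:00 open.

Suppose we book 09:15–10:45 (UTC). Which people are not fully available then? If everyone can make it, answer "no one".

Dmitri, Esperanza, Oona

Oona in UTC: 10:20-14:25, 15:25-18:00 (add 4h to convert from UTC-4).
Nikolai in UTC: 08:35-12:50, 13:55-18:00 (subtract 5h to convert from UTC+5).
Rina in UTC: 08:10-14:25, 14:30-17:20 (add 3h to convert from UTC-3).
Idris in UTC: 08:00-11:30, 12:10-12:25, 15:25-16:50 (subtract 5h to convert from UTC+5).
Dmitri in UTC: 10:05-17:15 (add 3h to convert from UTC-3).
Esperanza in UTC: 09:50-12:15, 13:40-18:00 (subtract 5h to convert from UTC+5).
Tara in UTC: 08:00-12:50, 13:00-18:00 (subtract 5h to convert from UTC+5).
Oona: not fully free for 09:15-10:45. Nikolai: free for 09:15-10:45. Rina: free for 09:15-10:45. Idris: free for 09:15-10:45. Dmitri: not fully free for 09:15-10:45. Esperanza: not fully free for 09:15-10:45. Tara: free for 09:15-10:45.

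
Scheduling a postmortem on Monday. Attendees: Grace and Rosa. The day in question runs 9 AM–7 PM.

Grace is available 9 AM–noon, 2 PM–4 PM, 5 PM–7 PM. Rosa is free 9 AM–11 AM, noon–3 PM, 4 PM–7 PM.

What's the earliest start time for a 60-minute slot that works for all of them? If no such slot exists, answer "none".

09:00

Grace ∩ Rosa: 09:00-11:00, 14:00-15:00, 17:00-19:00.
Those are the intersection windows.
The first common window of at least 60 minutes is 09:00-11:00, so the earliest start is 09:00.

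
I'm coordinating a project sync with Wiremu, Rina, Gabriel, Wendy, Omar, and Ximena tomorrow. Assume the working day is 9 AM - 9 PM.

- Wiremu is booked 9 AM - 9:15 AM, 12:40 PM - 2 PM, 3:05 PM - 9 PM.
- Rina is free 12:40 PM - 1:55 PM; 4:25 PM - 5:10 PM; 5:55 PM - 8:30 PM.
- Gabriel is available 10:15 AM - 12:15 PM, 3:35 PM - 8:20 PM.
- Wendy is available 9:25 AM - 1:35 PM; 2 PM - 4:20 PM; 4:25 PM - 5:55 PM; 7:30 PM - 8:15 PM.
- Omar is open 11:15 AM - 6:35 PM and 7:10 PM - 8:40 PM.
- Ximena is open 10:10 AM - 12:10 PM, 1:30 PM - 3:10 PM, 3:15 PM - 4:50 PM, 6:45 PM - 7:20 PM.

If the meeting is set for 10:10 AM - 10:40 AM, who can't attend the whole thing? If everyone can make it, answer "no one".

Wiremu free: 09:15-12:40, 14:00-15:05 (invert busy blocks within the working day).
Rina free: 12:40-13:55, 16:25-17:10, 17:55-20:30.
Gabriel free: 10:15-12:15, 15:35-20:20.
Wendy free: 09:25-13:35, 14:00-16:20, 16:25-17:55, 19:30-20:15.
Omar free: 11:15-18:35, 19:10-20:40.
Ximena free: 10:10-12:10, 13:30-15:10, 15:15-16:50, 18:45-19:20.
Wiremu: free for 10:10-10:40. Rina: not fully free for 10:10-10:40. Gabriel: not fully free for 10:10-10:40. Wendy: free for 10:10-10:40. Omar: not fully free for 10:10-10:40. Ximena: free for 10:10-10:40.

Gabriel, Omar, Rina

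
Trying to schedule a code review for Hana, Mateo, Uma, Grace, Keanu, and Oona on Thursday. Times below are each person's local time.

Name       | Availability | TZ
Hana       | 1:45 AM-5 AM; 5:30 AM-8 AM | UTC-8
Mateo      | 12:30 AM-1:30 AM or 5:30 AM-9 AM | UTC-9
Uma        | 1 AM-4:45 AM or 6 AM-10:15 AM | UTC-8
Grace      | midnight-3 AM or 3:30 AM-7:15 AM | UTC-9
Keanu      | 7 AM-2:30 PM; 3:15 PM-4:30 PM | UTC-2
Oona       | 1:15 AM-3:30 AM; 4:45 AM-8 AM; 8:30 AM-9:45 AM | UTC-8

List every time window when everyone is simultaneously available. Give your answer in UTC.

09:45-10:30, 14:30-16:00

Hana in UTC: 09:45-13:00, 13:30-16:00 (add 8h to convert from UTC-8).
Mateo in UTC: 09:30-10:30, 14:30-18:00 (add 9h to convert from UTC-9).
Uma in UTC: 09:00-12:45, 14:00-18:15 (add 8h to convert from UTC-8).
Grace in UTC: 09:00-12:00, 12:30-16:15 (add 9h to convert from UTC-9).
Keanu in UTC: 09:00-16:30, 17:15-18:30 (add 2h to convert from UTC-2).
Oona in UTC: 09:15-11:30, 12:45-16:00, 16:30-17:45 (add 8h to convert from UTC-8).
Hana ∩ Mateo: 09:45-10:30, 14:30-16:00.
Hana ∩ Mateo ∩ Uma: 09:45-10:30, 14:30-16:00.
Hana ∩ Mateo ∩ Uma ∩ Grace: 09:45-10:30, 14:30-16:00.
Hana ∩ Mateo ∩ Uma ∩ Grace ∩ Keanu: 09:45-10:30, 14:30-16:00.
Hana ∩ Mateo ∩ Uma ∩ Grace ∩ Keanu ∩ Oona: 09:45-10:30, 14:30-16:00.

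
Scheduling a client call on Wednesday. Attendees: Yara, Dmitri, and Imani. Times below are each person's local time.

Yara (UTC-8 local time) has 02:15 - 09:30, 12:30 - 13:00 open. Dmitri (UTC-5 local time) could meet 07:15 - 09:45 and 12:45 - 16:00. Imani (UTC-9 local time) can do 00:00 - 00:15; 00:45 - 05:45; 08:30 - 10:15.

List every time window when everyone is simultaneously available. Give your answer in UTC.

Yara in UTC: 10:15-17:30, 20:30-21:00 (add 8h to convert from UTC-8).
Dmitri in UTC: 12:15-14:45, 17:45-21:00 (add 5h to convert from UTC-5).
Imani in UTC: 09:00-09:15, 09:45-14:45, 17:30-19:15 (add 9h to convert from UTC-9).
Yara ∩ Dmitri: 12:15-14:45, 20:30-21:00.
Yara ∩ Dmitri ∩ Imani: 12:15-14:45.

12:15-14:45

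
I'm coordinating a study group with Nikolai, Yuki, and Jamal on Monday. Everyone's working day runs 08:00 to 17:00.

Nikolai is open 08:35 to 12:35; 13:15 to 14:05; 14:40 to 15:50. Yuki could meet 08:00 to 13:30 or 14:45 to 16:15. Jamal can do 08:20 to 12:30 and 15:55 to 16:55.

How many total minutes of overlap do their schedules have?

Nikolai ∩ Yuki: 08:35-12:35, 13:15-13:30, 14:45-15:50.
Nikolai ∩ Yuki ∩ Jamal: 08:35-12:30.
Those are the intersection windows.
That's a single block of 235 minutes.

235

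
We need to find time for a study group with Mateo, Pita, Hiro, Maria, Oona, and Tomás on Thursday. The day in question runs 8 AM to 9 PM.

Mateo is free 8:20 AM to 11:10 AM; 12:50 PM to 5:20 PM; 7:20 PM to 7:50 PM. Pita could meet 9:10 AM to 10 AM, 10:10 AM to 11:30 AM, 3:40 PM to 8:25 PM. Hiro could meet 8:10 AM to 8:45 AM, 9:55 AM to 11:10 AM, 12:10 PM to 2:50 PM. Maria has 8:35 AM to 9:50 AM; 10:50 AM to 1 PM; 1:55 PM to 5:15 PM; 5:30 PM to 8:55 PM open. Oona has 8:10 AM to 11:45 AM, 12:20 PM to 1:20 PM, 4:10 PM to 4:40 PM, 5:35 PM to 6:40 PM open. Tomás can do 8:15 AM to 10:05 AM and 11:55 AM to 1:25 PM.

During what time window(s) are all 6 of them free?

Mateo ∩ Pita: 09:10-10:00, 10:10-11:10, 15:40-17:20, 19:20-19:50.
Mateo ∩ Pita ∩ Hiro: 09:55-10:00, 10:10-11:10.
Mateo ∩ Pita ∩ Hiro ∩ Maria: 10:50-11:10.
Mateo ∩ Pita ∩ Hiro ∩ Maria ∩ Oona: 10:50-11:10.
Mateo ∩ Pita ∩ Hiro ∩ Maria ∩ Oona ∩ Tomás: ∅.
There is no time when everyone is free.

none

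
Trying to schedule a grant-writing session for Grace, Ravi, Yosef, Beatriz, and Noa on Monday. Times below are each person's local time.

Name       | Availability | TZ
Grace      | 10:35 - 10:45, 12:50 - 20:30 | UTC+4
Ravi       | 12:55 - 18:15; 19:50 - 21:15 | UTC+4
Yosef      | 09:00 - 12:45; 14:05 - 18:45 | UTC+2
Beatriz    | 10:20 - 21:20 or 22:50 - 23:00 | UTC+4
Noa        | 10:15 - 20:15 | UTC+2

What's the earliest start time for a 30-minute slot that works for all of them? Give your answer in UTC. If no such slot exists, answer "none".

08:55

Grace in UTC: 06:35-06:45, 08:50-16:30 (subtract 4h to convert from UTC+4).
Ravi in UTC: 08:55-14:15, 15:50-17:15 (subtract 4h to convert from UTC+4).
Yosef in UTC: 07:00-10:45, 12:05-16:45 (subtract 2h to convert from UTC+2).
Beatriz in UTC: 06:20-17:20, 18:50-19:00 (subtract 4h to convert from UTC+4).
Noa in UTC: 08:15-18:15 (subtract 2h to convert from UTC+2).
Grace ∩ Ravi: 08:55-14:15, 15:50-16:30.
Grace ∩ Ravi ∩ Yosef: 08:55-10:45, 12:05-14:15, 15:50-16:30.
Grace ∩ Ravi ∩ Yosef ∩ Beatriz: 08:55-10:45, 12:05-14:15, 15:50-16:30.
Grace ∩ Ravi ∩ Yosef ∩ Beatriz ∩ Noa: 08:55-10:45, 12:05-14:15, 15:50-16:30.
Those are the intersection windows.
The first common window of at least 30 minutes is 08:55-10:45, so the earliest start is 08:55.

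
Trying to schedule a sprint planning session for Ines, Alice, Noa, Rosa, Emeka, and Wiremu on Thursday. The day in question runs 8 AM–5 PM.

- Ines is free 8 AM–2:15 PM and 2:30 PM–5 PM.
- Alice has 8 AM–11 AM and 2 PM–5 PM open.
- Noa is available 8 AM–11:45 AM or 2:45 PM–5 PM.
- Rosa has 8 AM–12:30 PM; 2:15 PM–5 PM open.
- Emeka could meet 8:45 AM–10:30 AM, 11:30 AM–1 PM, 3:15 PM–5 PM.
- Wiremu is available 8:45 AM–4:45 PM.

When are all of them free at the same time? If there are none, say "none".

08:45-10:30, 15:15-16:45

Ines ∩ Alice: 08:00-11:00, 14:00-14:15, 14:30-17:00.
Ines ∩ Alice ∩ Noa: 08:00-11:00, 14:45-17:00.
Ines ∩ Alice ∩ Noa ∩ Rosa: 08:00-11:00, 14:45-17:00.
Ines ∩ Alice ∩ Noa ∩ Rosa ∩ Emeka: 08:45-10:30, 15:15-17:00.
Ines ∩ Alice ∩ Noa ∩ Rosa ∩ Emeka ∩ Wiremu: 08:45-10:30, 15:15-16:45.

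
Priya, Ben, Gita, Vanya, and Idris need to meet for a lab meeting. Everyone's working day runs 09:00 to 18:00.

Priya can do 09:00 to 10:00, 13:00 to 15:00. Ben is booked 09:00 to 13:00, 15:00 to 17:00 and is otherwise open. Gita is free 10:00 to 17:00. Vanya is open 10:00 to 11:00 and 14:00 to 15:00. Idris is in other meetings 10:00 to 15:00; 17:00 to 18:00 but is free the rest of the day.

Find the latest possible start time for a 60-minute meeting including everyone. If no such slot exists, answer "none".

none

Priya free: 09:00-10:00, 13:00-15:00.
Ben free: 13:00-15:00, 17:00-18:00 (invert busy blocks within the working day).
Gita free: 10:00-17:00.
Vanya free: 10:00-11:00, 14:00-15:00.
Idris free: 09:00-10:00, 15:00-17:00 (invert busy blocks within the working day).
Priya ∩ Ben: 13:00-15:00.
Priya ∩ Ben ∩ Gita: 13:00-15:00.
Priya ∩ Ben ∩ Gita ∩ Vanya: 14:00-15:00.
Priya ∩ Ben ∩ Gita ∩ Vanya ∩ Idris: ∅.
There is no time when everyone is free.
No common window is at least 60 minutes long.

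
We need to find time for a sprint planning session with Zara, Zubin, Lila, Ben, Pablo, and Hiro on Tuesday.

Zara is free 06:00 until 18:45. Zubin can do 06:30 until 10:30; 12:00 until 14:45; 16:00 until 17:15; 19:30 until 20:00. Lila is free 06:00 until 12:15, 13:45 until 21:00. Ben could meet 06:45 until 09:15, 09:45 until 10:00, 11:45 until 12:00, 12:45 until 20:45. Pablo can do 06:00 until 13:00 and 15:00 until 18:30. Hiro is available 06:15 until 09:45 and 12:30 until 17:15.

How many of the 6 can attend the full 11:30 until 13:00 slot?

Zara and Pablo can make the full 11:30-13:00 slot — that's 2.

2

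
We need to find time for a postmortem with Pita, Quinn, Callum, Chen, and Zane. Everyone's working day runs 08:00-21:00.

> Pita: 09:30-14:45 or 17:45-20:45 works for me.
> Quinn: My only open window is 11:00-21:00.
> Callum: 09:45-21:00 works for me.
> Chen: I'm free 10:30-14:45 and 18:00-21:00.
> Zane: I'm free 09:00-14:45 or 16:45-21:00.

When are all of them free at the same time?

Pita ∩ Quinn: 11:00-14:45, 17:45-20:45.
Pita ∩ Quinn ∩ Callum: 11:00-14:45, 17:45-20:45.
Pita ∩ Quinn ∩ Callum ∩ Chen: 11:00-14:45, 18:00-20:45.
Pita ∩ Quinn ∩ Callum ∩ Chen ∩ Zane: 11:00-14:45, 18:00-20:45.

11:00-14:45, 18:00-20:45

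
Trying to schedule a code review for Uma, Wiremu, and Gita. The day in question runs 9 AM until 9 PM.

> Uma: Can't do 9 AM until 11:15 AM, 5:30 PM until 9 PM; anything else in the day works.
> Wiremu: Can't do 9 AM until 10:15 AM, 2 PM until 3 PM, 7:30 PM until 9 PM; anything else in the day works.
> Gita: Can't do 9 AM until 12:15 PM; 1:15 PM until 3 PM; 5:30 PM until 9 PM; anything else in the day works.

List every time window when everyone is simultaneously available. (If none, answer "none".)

12:15-13:15, 15:00-17:30

Uma free: 11:15-17:30 (invert busy blocks within the working day).
Wiremu free: 10:15-14:00, 15:00-19:30 (invert busy blocks within the working day).
Gita free: 12:15-13:15, 15:00-17:30 (invert busy blocks within the working day).
Uma ∩ Wiremu: 11:15-14:00, 15:00-17:30.
Uma ∩ Wiremu ∩ Gita: 12:15-13:15, 15:00-17:30.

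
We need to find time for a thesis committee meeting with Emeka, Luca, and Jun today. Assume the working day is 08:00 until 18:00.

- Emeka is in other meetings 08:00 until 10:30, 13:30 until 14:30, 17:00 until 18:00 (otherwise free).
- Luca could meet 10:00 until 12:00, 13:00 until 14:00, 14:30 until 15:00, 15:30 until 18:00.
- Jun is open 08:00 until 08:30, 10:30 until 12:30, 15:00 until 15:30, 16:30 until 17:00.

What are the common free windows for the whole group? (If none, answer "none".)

10:30-12:00, 16:30-17:00

Emeka free: 10:30-13:30, 14:30-17:00 (invert busy blocks within the working day).
Luca free: 10:00-12:00, 13:00-14:00, 14:30-15:00, 15:30-18:00.
Jun free: 08:00-08:30, 10:30-12:30, 15:00-15:30, 16:30-17:00.
Emeka ∩ Luca: 10:30-12:00, 13:00-13:30, 14:30-15:00, 15:30-17:00.
Emeka ∩ Luca ∩ Jun: 10:30-12:00, 16:30-17:00.
So the common availability across everyone is 10:30-12:00, 16:30-17:00.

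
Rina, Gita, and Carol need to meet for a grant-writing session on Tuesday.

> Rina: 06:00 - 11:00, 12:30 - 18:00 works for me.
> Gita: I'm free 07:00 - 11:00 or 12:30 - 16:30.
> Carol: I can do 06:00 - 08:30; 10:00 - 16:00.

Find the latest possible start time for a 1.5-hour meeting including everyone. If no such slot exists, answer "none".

Rina ∩ Gita: 07:00-11:00, 12:30-16:30.
Rina ∩ Gita ∩ Carol: 07:00-08:30, 10:00-11:00, 12:30-16:00.
The last common window of at least 90 minutes is 12:30-16:00; a 90-minute meeting can start as late as 14:30 and still end by 16:00.

14:30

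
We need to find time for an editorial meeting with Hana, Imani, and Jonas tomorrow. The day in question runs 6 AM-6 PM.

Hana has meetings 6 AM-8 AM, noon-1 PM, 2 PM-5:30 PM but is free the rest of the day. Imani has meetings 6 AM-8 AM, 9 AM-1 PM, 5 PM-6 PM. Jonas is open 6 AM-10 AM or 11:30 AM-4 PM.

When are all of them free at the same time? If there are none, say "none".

Hana free: 08:00-12:00, 13:00-14:00, 17:30-18:00 (invert busy blocks within the working day).
Imani free: 08:00-09:00, 13:00-17:00 (invert busy blocks within the working day).
Jonas free: 06:00-10:00, 11:30-16:00.
Hana ∩ Imani: 08:00-09:00, 13:00-14:00.
Hana ∩ Imani ∩ Jonas: 08:00-09:00, 13:00-14:00.

08:00-09:00, 13:00-14:00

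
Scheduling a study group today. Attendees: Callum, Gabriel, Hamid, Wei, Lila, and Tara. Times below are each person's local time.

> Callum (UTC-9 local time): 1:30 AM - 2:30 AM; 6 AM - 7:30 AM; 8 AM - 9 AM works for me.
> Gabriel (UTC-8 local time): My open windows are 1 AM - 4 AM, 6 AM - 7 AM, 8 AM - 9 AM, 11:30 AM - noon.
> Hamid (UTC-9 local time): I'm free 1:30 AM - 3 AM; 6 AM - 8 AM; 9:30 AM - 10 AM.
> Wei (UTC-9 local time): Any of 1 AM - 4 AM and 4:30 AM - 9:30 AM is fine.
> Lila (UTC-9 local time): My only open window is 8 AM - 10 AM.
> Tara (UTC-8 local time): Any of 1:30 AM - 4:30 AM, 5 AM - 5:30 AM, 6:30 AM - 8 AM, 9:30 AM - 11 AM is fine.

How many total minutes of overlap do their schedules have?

0

Callum in UTC: 10:30-11:30, 15:00-16:30, 17:00-18:00 (add 9h to convert from UTC-9).
Gabriel in UTC: 09:00-12:00, 14:00-15:00, 16:00-17:00, 19:30-20:00 (add 8h to convert from UTC-8).
Hamid in UTC: 10:30-12:00, 15:00-17:00, 18:30-19:00 (add 9h to convert from UTC-9).
Wei in UTC: 10:00-13:00, 13:30-18:30 (add 9h to convert from UTC-9).
Lila in UTC: 17:00-19:00 (add 9h to convert from UTC-9).
Tara in UTC: 09:30-12:30, 13:00-13:30, 14:30-16:00, 17:30-19:00 (add 8h to convert from UTC-8).
Callum ∩ Gabriel: 10:30-11:30, 16:00-16:30.
Callum ∩ Gabriel ∩ Hamid: 10:30-11:30, 16:00-16:30.
Callum ∩ Gabriel ∩ Hamid ∩ Wei: 10:30-11:30, 16:00-16:30.
Callum ∩ Gabriel ∩ Hamid ∩ Wei ∩ Lila: ∅.
Callum ∩ Gabriel ∩ Hamid ∩ Wei ∩ Lila ∩ Tara: ∅.
There is no time when everyone is free.
There is no common window, so the total is 0 minutes.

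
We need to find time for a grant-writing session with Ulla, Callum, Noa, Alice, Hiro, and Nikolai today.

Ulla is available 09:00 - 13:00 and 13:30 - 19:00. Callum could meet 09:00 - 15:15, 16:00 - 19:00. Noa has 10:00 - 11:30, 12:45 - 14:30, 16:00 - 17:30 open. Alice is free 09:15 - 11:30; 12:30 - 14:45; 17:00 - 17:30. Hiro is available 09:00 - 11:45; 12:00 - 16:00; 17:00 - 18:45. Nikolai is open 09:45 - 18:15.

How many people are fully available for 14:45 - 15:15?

4

Ulla, Callum, Hiro, and Nikolai can make the full 14:45-15:15 slot — that's 4.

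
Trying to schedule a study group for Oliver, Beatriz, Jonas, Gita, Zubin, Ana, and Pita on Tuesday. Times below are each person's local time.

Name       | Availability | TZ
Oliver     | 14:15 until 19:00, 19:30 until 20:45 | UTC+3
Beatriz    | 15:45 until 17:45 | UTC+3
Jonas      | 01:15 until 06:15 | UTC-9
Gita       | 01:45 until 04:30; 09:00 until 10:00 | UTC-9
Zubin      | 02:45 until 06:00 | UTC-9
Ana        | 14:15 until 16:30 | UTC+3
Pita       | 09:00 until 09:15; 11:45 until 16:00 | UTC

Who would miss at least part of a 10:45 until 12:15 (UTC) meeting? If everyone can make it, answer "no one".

Ana, Beatriz, Oliver, Pita, Zubin

Oliver in UTC: 11:15-16:00, 16:30-17:45 (subtract 3h to convert from UTC+3).
Beatriz in UTC: 12:45-14:45 (subtract 3h to convert from UTC+3).
Jonas in UTC: 10:15-15:15 (add 9h to convert from UTC-9).
Gita in UTC: 10:45-13:30, 18:00-19:00 (add 9h to convert from UTC-9).
Zubin in UTC: 11:45-15:00 (add 9h to convert from UTC-9).
Ana in UTC: 11:15-13:30 (subtract 3h to convert from UTC+3).
Pita in UTC: 09:00-09:15, 11:45-16:00.
Oliver: not fully free for 10:45-12:15. Beatriz: not fully free for 10:45-12:15. Jonas: free for 10:45-12:15. Gita: free for 10:45-12:15. Zubin: not fully free for 10:45-12:15. Ana: not fully free for 10:45-12:15. Pita: not fully free for 10:45-12:15.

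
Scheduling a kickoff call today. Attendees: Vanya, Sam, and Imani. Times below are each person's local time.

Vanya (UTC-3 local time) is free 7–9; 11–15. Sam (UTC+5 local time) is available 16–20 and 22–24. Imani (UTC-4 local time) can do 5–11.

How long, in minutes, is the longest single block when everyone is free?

60

Vanya in UTC: 10:00-12:00, 14:00-18:00 (add 3h to convert from UTC-3).
Sam in UTC: 11:00-15:00, 17:00-19:00 (subtract 5h to convert from UTC+5).
Imani in UTC: 09:00-15:00 (add 4h to convert from UTC-4).
Vanya ∩ Sam: 11:00-12:00, 14:00-15:00, 17:00-18:00.
Vanya ∩ Sam ∩ Imani: 11:00-12:00, 14:00-15:00.
So the common availability across everyone is 11:00-12:00, 14:00-15:00.
The longest is 11:00-12:00 at 60 minutes.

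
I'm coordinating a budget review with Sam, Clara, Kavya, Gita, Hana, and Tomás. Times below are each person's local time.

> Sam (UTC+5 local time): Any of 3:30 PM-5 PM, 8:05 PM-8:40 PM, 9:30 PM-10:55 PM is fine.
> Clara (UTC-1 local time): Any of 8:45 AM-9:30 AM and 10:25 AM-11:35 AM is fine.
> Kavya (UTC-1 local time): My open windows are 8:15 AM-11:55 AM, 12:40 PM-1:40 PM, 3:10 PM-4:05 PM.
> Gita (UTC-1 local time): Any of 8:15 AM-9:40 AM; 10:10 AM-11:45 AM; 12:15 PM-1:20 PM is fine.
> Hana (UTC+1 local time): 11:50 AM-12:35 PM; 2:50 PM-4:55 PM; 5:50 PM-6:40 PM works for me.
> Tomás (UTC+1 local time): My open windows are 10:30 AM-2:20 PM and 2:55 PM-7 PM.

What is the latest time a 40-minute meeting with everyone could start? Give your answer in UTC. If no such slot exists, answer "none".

none

Sam in UTC: 10:30-12:00, 15:05-15:40, 16:30-17:55 (subtract 5h to convert from UTC+5).
Clara in UTC: 09:45-10:30, 11:25-12:35 (add 1h to convert from UTC-1).
Kavya in UTC: 09:15-12:55, 13:40-14:40, 16:10-17:05 (add 1h to convert from UTC-1).
Gita in UTC: 09:15-10:40, 11:10-12:45, 13:15-14:20 (add 1h to convert from UTC-1).
Hana in UTC: 10:50-11:35, 13:50-15:55, 16:50-17:40 (subtract 1h to convert from UTC+1).
Tomás in UTC: 09:30-13:20, 13:55-18:00 (subtract 1h to convert from UTC+1).
Sam ∩ Clara: 11:25-12:00.
Sam ∩ Clara ∩ Kavya: 11:25-12:00.
Sam ∩ Clara ∩ Kavya ∩ Gita: 11:25-12:00.
Sam ∩ Clara ∩ Kavya ∩ Gita ∩ Hana: 11:25-11:35.
Sam ∩ Clara ∩ Kavya ∩ Gita ∩ Hana ∩ Tomás: 11:25-11:35.
No common window is at least 40 minutes long.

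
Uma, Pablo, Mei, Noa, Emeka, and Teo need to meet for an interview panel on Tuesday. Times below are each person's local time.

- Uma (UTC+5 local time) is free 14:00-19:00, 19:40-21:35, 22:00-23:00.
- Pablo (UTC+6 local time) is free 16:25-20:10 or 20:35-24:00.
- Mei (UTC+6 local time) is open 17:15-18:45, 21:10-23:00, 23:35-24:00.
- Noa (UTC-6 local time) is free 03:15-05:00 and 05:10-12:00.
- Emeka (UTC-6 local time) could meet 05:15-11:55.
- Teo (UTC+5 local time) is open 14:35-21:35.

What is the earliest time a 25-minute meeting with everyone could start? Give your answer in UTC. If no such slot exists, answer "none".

Uma in UTC: 09:00-14:00, 14:40-16:35, 17:00-18:00 (subtract 5h to convert from UTC+5).
Pablo in UTC: 10:25-14:10, 14:35-18:00 (subtract 6h to convert from UTC+6).
Mei in UTC: 11:15-12:45, 15:10-17:00, 17:35-18:00 (subtract 6h to convert from UTC+6).
Noa in UTC: 09:15-11:00, 11:10-18:00 (add 6h to convert from UTC-6).
Emeka in UTC: 11:15-17:55 (add 6h to convert from UTC-6).
Teo in UTC: 09:35-16:35 (subtract 5h to convert from UTC+5).
Uma ∩ Pablo: 10:25-14:00, 14:40-16:35, 17:00-18:00.
Uma ∩ Pablo ∩ Mei: 11:15-12:45, 15:10-16:35, 17:35-18:00.
Uma ∩ Pablo ∩ Mei ∩ Noa: 11:15-12:45, 15:10-16:35, 17:35-18:00.
Uma ∩ Pablo ∩ Mei ∩ Noa ∩ Emeka: 11:15-12:45, 15:10-16:35, 17:35-17:55.
Uma ∩ Pablo ∩ Mei ∩ Noa ∩ Emeka ∩ Teo: 11:15-12:45, 15:10-16:35.
The first common window of at least 25 minutes is 11:15-12:45, so the earliest start is 11:15.

11:15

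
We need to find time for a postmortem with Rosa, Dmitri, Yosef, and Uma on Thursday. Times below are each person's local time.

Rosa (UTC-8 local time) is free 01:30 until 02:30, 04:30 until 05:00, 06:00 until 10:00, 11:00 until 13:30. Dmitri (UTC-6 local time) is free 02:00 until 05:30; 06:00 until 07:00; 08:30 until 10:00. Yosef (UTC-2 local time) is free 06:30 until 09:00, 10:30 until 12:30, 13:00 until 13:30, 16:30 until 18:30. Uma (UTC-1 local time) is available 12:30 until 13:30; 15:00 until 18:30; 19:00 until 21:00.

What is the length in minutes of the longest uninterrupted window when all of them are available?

Rosa in UTC: 09:30-10:30, 12:30-13:00, 14:00-18:00, 19:00-21:30 (add 8h to convert from UTC-8).
Dmitri in UTC: 08:00-11:30, 12:00-13:00, 14:30-16:00 (add 6h to convert from UTC-6).
Yosef in UTC: 08:30-11:00, 12:30-14:30, 15:00-15:30, 18:30-20:30 (add 2h to convert from UTC-2).
Uma in UTC: 13:30-14:30, 16:00-19:30, 20:00-22:00 (add 1h to convert from UTC-1).
Rosa ∩ Dmitri: 09:30-10:30, 12:30-13:00, 14:30-16:00.
Rosa ∩ Dmitri ∩ Yosef: 09:30-10:30, 12:30-13:00, 15:00-15:30.
Rosa ∩ Dmitri ∩ Yosef ∩ Uma: ∅.
There is no time when everyone is free.
No common window exists, so the longest block is 0 minutes.

0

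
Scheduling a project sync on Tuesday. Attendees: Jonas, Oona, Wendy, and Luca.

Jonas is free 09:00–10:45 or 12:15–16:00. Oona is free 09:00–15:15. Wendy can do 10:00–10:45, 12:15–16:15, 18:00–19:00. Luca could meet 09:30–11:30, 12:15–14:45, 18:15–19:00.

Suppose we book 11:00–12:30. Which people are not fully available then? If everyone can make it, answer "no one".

Jonas, Luca, Wendy

Jonas: not fully free for 11:00-12:30. Oona: free for 11:00-12:30. Wendy: not fully free for 11:00-12:30. Luca: not fully free for 11:00-12:30.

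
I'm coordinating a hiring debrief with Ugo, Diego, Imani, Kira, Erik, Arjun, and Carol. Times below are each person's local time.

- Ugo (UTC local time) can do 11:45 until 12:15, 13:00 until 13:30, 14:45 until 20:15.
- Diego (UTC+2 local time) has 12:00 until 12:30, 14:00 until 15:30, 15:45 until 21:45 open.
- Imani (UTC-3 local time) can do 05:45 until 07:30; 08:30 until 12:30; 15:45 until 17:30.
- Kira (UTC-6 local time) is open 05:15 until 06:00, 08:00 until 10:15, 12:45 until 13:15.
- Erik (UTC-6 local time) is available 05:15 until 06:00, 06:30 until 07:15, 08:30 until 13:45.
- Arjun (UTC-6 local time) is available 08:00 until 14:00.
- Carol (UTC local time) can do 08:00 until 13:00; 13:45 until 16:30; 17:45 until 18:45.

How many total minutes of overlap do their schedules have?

Ugo in UTC: 11:45-12:15, 13:00-13:30, 14:45-20:15.
Diego in UTC: 10:00-10:30, 12:00-13:30, 13:45-19:45 (subtract 2h to convert from UTC+2).
Imani in UTC: 08:45-10:30, 11:30-15:30, 18:45-20:30 (add 3h to convert from UTC-3).
Kira in UTC: 11:15-12:00, 14:00-16:15, 18:45-19:15 (add 6h to convert from UTC-6).
Erik in UTC: 11:15-12:00, 12:30-13:15, 14:30-19:45 (add 6h to convert from UTC-6).
Arjun in UTC: 14:00-20:00 (add 6h to convert from UTC-6).
Carol in UTC: 08:00-13:00, 13:45-16:30, 17:45-18:45.
Ugo ∩ Diego: 12:00-12:15, 13:00-13:30, 14:45-19:45.
Ugo ∩ Diego ∩ Imani: 12:00-12:15, 13:00-13:30, 14:45-15:30, 18:45-19:45.
Ugo ∩ Diego ∩ Imani ∩ Kira: 14:45-15:30, 18:45-19:15.
Ugo ∩ Diego ∩ Imani ∩ Kira ∩ Erik: 14:45-15:30, 18:45-19:15.
Ugo ∩ Diego ∩ Imani ∩ Kira ∩ Erik ∩ Arjun: 14:45-15:30, 18:45-19:15.
Ugo ∩ Diego ∩ Imani ∩ Kira ∩ Erik ∩ Arjun ∩ Carol: 14:45-15:30.
Those are the intersection windows.
That's a single block of 45 minutes.

45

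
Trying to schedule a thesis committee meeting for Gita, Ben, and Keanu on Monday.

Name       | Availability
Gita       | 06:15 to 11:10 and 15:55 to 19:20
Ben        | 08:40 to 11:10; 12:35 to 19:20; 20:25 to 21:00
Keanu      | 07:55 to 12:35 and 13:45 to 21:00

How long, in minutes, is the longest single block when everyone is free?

Gita ∩ Ben: 08:40-11:10, 15:55-19:20.
Gita ∩ Ben ∩ Keanu: 08:40-11:10, 15:55-19:20.
Those are the intersection windows.
The longest is 15:55-19:20 at 205 minutes.

205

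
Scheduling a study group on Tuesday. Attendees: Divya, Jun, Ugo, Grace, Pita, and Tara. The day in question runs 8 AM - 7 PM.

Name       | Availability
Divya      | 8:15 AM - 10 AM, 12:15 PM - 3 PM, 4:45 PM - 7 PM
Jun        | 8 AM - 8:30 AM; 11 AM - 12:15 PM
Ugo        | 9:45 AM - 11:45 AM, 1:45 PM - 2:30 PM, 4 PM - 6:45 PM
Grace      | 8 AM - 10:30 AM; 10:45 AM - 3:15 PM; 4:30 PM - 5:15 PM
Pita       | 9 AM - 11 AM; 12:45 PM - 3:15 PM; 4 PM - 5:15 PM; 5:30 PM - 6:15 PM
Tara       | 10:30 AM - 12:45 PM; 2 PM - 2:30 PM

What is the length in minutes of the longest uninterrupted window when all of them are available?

Divya ∩ Jun: 08:15-08:30.
Divya ∩ Jun ∩ Ugo: ∅.
Divya ∩ Jun ∩ Ugo ∩ Grace: ∅.
Divya ∩ Jun ∩ Ugo ∩ Grace ∩ Pita: ∅.
Divya ∩ Jun ∩ Ugo ∩ Grace ∩ Pita ∩ Tara: ∅.
There is no time when everyone is free.
No common window exists, so the longest block is 0 minutes.

0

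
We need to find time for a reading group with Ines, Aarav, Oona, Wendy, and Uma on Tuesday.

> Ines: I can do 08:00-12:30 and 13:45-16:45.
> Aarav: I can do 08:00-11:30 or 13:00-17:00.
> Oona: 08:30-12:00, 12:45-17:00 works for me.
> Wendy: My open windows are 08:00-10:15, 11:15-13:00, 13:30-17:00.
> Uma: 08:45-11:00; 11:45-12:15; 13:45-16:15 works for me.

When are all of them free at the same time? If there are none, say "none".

Ines ∩ Aarav: 08:00-11:30, 13:45-16:45.
Ines ∩ Aarav ∩ Oona: 08:30-11:30, 13:45-16:45.
Ines ∩ Aarav ∩ Oona ∩ Wendy: 08:30-10:15, 11:15-11:30, 13:45-16:45.
Ines ∩ Aarav ∩ Oona ∩ Wendy ∩ Uma: 08:45-10:15, 13:45-16:15.

08:45-10:15, 13:45-16:15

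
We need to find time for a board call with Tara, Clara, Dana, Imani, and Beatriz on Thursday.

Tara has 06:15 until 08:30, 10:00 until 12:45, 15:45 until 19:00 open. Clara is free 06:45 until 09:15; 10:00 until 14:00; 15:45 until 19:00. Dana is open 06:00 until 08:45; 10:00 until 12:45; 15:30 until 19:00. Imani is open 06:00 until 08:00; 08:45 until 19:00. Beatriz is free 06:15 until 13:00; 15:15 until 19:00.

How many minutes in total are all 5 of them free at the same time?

Tara ∩ Clara: 06:45-08:30, 10:00-12:45, 15:45-19:00.
Tara ∩ Clara ∩ Dana: 06:45-08:30, 10:00-12:45, 15:45-19:00.
Tara ∩ Clara ∩ Dana ∩ Imani: 06:45-08:00, 10:00-12:45, 15:45-19:00.
Tara ∩ Clara ∩ Dana ∩ Imani ∩ Beatriz: 06:45-08:00, 10:00-12:45, 15:45-19:00.
Summing the common windows: 75 + 165 + 195 = 435 minutes.

435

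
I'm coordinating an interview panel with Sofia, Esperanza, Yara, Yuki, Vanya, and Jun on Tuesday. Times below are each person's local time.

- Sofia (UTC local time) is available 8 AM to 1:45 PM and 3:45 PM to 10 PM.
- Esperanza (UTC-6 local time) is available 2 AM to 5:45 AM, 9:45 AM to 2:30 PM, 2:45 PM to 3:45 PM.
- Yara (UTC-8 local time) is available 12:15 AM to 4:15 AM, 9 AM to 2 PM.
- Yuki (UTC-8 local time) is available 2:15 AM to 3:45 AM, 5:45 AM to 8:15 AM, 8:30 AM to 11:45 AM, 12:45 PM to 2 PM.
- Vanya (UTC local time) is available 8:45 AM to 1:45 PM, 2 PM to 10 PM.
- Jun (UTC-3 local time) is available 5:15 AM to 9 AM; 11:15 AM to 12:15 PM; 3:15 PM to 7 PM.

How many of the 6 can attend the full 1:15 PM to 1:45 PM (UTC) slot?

2

Sofia in UTC: 08:00-13:45, 15:45-22:00.
Esperanza in UTC: 08:00-11:45, 15:45-20:30, 20:45-21:45 (add 6h to convert from UTC-6).
Yara in UTC: 08:15-12:15, 17:00-22:00 (add 8h to convert from UTC-8).
Yuki in UTC: 10:15-11:45, 13:45-16:15, 16:30-19:45, 20:45-22:00 (add 8h to convert from UTC-8).
Vanya in UTC: 08:45-13:45, 14:00-22:00.
Jun in UTC: 08:15-12:00, 14:15-15:15, 18:15-22:00 (add 3h to convert from UTC-3).
Sofia and Vanya can make the full 13:15-13:45 slot — that's 2.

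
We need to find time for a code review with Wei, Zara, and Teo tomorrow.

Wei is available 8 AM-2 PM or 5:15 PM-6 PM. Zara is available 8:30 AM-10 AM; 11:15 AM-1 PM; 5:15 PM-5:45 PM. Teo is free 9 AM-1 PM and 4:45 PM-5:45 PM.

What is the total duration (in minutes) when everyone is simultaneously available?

Wei ∩ Zara: 08:30-10:00, 11:15-13:00, 17:15-17:45.
Wei ∩ Zara ∩ Teo: 09:00-10:00, 11:15-13:00, 17:15-17:45.
Summing the common windows: 60 + 105 + 30 = 195 minutes.

195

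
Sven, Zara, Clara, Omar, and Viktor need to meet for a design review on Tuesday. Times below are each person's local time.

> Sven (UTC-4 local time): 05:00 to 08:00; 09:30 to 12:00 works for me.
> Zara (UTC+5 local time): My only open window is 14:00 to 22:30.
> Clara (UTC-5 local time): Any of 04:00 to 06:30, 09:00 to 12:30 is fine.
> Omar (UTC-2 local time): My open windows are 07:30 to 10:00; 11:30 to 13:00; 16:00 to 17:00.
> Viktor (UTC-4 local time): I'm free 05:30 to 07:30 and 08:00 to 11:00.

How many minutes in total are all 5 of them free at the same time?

180

Sven in UTC: 09:00-12:00, 13:30-16:00 (add 4h to convert from UTC-4).
Zara in UTC: 09:00-17:30 (subtract 5h to convert from UTC+5).
Clara in UTC: 09:00-11:30, 14:00-17:30 (add 5h to convert from UTC-5).
Omar in UTC: 09:30-12:00, 13:30-15:00, 18:00-19:00 (add 2h to convert from UTC-2).
Viktor in UTC: 09:30-11:30, 12:00-15:00 (add 4h to convert from UTC-4).
Sven ∩ Zara: 09:00-12:00, 13:30-16:00.
Sven ∩ Zara ∩ Clara: 09:00-11:30, 14:00-16:00.
Sven ∩ Zara ∩ Clara ∩ Omar: 09:30-11:30, 14:00-15:00.
Sven ∩ Zara ∩ Clara ∩ Omar ∩ Viktor: 09:30-11:30, 14:00-15:00.
Summing the common windows: 120 + 60 = 180 minutes.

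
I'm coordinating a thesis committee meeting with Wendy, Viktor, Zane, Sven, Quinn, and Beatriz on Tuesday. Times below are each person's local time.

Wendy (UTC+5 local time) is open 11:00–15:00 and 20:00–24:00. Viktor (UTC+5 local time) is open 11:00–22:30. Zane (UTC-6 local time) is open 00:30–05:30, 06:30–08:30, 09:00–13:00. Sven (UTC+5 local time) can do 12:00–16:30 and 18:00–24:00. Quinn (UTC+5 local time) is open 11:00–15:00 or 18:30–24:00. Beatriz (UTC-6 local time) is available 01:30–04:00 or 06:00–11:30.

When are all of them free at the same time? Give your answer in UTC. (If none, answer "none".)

07:30-10:00, 15:00-17:30

Wendy in UTC: 06:00-10:00, 15:00-19:00 (subtract 5h to convert from UTC+5).
Viktor in UTC: 06:00-17:30 (subtract 5h to convert from UTC+5).
Zane in UTC: 06:30-11:30, 12:30-14:30, 15:00-19:00 (add 6h to convert from UTC-6).
Sven in UTC: 07:00-11:30, 13:00-19:00 (subtract 5h to convert from UTC+5).
Quinn in UTC: 06:00-10:00, 13:30-19:00 (subtract 5h to convert from UTC+5).
Beatriz in UTC: 07:30-10:00, 12:00-17:30 (add 6h to convert from UTC-6).
Wendy ∩ Viktor: 06:00-10:00, 15:00-17:30.
Wendy ∩ Viktor ∩ Zane: 06:30-10:00, 15:00-17:30.
Wendy ∩ Viktor ∩ Zane ∩ Sven: 07:00-10:00, 15:00-17:30.
Wendy ∩ Viktor ∩ Zane ∩ Sven ∩ Quinn: 07:00-10:00, 15:00-17:30.
Wendy ∩ Viktor ∩ Zane ∩ Sven ∩ Quinn ∩ Beatriz: 07:30-10:00, 15:00-17:30.
Those are the intersection windows.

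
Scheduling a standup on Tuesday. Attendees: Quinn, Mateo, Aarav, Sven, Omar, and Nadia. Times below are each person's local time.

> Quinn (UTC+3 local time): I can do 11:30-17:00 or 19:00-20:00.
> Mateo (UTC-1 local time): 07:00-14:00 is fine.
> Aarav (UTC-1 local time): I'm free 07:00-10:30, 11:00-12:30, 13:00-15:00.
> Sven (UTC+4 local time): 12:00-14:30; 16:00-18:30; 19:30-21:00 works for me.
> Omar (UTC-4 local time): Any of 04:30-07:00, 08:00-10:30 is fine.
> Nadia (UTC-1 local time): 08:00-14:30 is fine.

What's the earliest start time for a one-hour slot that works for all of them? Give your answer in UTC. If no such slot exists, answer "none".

Quinn in UTC: 08:30-14:00, 16:00-17:00 (subtract 3h to convert from UTC+3).
Mateo in UTC: 08:00-15:00 (add 1h to convert from UTC-1).
Aarav in UTC: 08:00-11:30, 12:00-13:30, 14:00-16:00 (add 1h to convert from UTC-1).
Sven in UTC: 08:00-10:30, 12:00-14:30, 15:30-17:00 (subtract 4h to convert from UTC+4).
Omar in UTC: 08:30-11:00, 12:00-14:30 (add 4h to convert from UTC-4).
Nadia in UTC: 09:00-15:30 (add 1h to convert from UTC-1).
Quinn ∩ Mateo: 08:30-14:00.
Quinn ∩ Mateo ∩ Aarav: 08:30-11:30, 12:00-13:30.
Quinn ∩ Mateo ∩ Aarav ∩ Sven: 08:30-10:30, 12:00-13:30.
Quinn ∩ Mateo ∩ Aarav ∩ Sven ∩ Omar: 08:30-10:30, 12:00-13:30.
Quinn ∩ Mateo ∩ Aarav ∩ Sven ∩ Omar ∩ Nadia: 09:00-10:30, 12:00-13:30.
The first common window of at least 60 minutes is 09:00-10:30, so the earliest start is 09:00.

09:00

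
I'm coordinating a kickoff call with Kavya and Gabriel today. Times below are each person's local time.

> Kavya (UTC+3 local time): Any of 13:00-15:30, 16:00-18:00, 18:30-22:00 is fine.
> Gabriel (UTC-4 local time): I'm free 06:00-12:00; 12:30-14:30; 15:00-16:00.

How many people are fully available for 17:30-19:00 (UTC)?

Kavya in UTC: 10:00-12:30, 13:00-15:00, 15:30-19:00 (subtract 3h to convert from UTC+3).
Gabriel in UTC: 10:00-16:00, 16:30-18:30, 19:00-20:00 (add 4h to convert from UTC-4).
Kavya can make the full 17:30-19:00 slot — that's 1.

1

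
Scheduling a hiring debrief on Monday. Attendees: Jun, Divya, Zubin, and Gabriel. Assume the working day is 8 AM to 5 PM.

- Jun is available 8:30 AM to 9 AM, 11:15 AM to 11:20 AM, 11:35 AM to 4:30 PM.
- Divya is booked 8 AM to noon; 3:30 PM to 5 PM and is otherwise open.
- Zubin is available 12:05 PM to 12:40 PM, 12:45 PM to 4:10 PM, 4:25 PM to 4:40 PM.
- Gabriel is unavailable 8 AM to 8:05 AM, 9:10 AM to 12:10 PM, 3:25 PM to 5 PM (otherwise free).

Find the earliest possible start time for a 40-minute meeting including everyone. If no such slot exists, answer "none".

Jun free: 08:30-09:00, 11:15-11:20, 11:35-16:30.
Divya free: 12:00-15:30 (invert busy blocks within the working day).
Zubin free: 12:05-12:40, 12:45-16:10, 16:25-16:40.
Gabriel free: 08:05-09:10, 12:10-15:25 (invert busy blocks within the working day).
Jun ∩ Divya: 12:00-15:30.
Jun ∩ Divya ∩ Zubin: 12:05-12:40, 12:45-15:30.
Jun ∩ Divya ∩ Zubin ∩ Gabriel: 12:10-12:40, 12:45-15:25.
The first common window of at least 40 minutes is 12:45-15:25, so the earliest start is 12:45.

12:45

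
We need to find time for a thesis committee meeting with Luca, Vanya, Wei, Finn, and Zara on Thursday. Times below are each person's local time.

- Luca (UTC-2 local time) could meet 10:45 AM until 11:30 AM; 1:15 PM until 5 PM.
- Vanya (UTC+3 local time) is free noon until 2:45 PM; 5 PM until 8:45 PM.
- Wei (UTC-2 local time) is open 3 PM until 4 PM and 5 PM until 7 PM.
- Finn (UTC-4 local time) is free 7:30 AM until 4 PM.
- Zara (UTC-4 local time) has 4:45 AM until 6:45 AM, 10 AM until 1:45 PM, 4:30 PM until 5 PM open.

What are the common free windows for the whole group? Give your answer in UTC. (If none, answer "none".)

17:00-17:45

Luca in UTC: 12:45-13:30, 15:15-19:00 (add 2h to convert from UTC-2).
Vanya in UTC: 09:00-11:45, 14:00-17:45 (subtract 3h to convert from UTC+3).
Wei in UTC: 17:00-18:00, 19:00-21:00 (add 2h to convert from UTC-2).
Finn in UTC: 11:30-20:00 (add 4h to convert from UTC-4).
Zara in UTC: 08:45-10:45, 14:00-17:45, 20:30-21:00 (add 4h to convert from UTC-4).
Luca ∩ Vanya: 15:15-17:45.
Luca ∩ Vanya ∩ Wei: 17:00-17:45.
Luca ∩ Vanya ∩ Wei ∩ Finn: 17:00-17:45.
Luca ∩ Vanya ∩ Wei ∩ Finn ∩ Zara: 17:00-17:45.
So the common availability across everyone is 17:00-17:45.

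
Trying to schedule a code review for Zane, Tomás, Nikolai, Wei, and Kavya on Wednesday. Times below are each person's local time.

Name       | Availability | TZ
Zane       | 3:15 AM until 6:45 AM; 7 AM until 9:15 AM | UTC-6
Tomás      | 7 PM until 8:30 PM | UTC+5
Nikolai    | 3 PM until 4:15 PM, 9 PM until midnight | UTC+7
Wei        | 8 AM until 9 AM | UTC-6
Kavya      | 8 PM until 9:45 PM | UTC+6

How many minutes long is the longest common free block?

Zane in UTC: 09:15-12:45, 13:00-15:15 (add 6h to convert from UTC-6).
Tomás in UTC: 14:00-15:30 (subtract 5h to convert from UTC+5).
Nikolai in UTC: 08:00-09:15, 14:00-17:00 (subtract 7h to convert from UTC+7).
Wei in UTC: 14:00-15:00 (add 6h to convert from UTC-6).
Kavya in UTC: 14:00-15:45 (subtract 6h to convert from UTC+6).
Zane ∩ Tomás: 14:00-15:15.
Zane ∩ Tomás ∩ Nikolai: 14:00-15:15.
Zane ∩ Tomás ∩ Nikolai ∩ Wei: 14:00-15:00.
Zane ∩ Tomás ∩ Nikolai ∩ Wei ∩ Kavya: 14:00-15:00.
The longest is 14:00-15:00 at 60 minutes.

60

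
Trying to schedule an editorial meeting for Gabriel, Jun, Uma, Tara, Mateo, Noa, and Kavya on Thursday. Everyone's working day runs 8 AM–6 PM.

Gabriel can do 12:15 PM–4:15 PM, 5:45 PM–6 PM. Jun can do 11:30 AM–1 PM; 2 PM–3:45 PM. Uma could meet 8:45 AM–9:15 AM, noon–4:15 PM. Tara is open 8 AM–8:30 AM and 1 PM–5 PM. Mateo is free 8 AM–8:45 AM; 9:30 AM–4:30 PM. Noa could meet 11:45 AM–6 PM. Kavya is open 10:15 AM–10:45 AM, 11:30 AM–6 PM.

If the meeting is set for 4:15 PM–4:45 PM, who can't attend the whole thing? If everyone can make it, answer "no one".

Gabriel: not fully free for 16:15-16:45. Jun: not fully free for 16:15-16:45. Uma: not fully free for 16:15-16:45. Tara: free for 16:15-16:45. Mateo: not fully free for 16:15-16:45. Noa: free for 16:15-16:45. Kavya: free for 16:15-16:45.

Gabriel, Jun, Mateo, Uma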